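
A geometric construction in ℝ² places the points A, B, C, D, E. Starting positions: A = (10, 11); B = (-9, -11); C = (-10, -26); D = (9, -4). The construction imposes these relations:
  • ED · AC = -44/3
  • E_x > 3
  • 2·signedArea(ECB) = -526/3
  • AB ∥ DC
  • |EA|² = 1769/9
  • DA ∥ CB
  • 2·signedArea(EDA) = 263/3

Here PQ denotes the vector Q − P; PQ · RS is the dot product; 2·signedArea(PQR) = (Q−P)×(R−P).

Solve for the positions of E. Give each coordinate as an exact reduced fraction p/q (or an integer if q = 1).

1. E_x = 10/3  [2·signedArea(EDA) = 263/3 ∩ ED · AC = -44/3]
2. E_y = -4/3  [2·signedArea(EDA) = 263/3 ∩ ED · AC = -44/3]
   → E = (10/3, -4/3)

E = (10/3, -4/3)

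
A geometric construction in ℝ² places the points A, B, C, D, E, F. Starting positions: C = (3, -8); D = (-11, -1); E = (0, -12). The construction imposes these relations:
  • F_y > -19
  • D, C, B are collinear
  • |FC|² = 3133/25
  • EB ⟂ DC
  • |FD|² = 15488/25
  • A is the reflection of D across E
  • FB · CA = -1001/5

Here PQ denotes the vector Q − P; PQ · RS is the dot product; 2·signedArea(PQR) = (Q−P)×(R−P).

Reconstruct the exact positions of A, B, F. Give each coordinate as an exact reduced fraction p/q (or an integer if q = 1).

A = (11, -23)
B = (11/5, -38/5)
F = (33/5, -93/5)

1. A_x = 11  [A is the reflection of D across E]
2. A_y = -23  [A is the reflection of D across E]
   → A = (11, -23)
3. B_x = 11/5  [D, C, B are collinear ∩ EB ⟂ DC]
4. B_y = -38/5  [D, C, B are collinear ∩ EB ⟂ DC]
   → B = (11/5, -38/5)
5. F_x = 33/5  [line -8·x + 15·y + 1659/5 = 0 ∩ |FD|² = 15488/25]
6. F_y = -93/5  [line -8·x + 15·y + 1659/5 = 0 ∩ |FD|² = 15488/25]
   → F = (33/5, -93/5)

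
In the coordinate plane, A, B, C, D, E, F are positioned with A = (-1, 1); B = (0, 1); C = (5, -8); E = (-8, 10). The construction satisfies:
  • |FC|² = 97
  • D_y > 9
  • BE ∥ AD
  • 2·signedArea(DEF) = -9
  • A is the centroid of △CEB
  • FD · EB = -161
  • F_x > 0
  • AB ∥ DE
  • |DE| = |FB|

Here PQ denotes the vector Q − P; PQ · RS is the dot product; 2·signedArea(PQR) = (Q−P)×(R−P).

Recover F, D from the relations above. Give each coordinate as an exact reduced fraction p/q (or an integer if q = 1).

D = (-9, 10)
F = (1, 1)

1. D_x = -9  [AB ∥ DE ∩ BE ∥ AD]
2. D_y = 10  [AB ∥ DE ∩ BE ∥ AD]
   → D = (-9, 10)
3. F_x = 1  [FD · EB = -161 ∩ 2·signedArea(DEF) = -9]
4. F_y = 1  [FD · EB = -161 ∩ 2·signedArea(DEF) = -9]
   → F = (1, 1)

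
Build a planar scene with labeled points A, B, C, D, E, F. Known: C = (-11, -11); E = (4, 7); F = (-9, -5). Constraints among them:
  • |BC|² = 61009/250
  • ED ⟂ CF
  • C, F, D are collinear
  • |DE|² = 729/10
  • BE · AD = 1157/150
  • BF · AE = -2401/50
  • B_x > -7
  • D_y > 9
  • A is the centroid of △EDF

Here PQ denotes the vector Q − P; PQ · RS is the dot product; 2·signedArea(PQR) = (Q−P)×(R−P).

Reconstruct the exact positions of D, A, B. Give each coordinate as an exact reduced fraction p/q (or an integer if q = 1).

A = (-91/30, 39/10)
B = (-303/50, 191/50)
D = (-41/10, 97/10)

1. D_x = -41/10  [C, F, D are collinear ∩ ED ⟂ CF]
2. D_y = 97/10  [C, F, D are collinear ∩ ED ⟂ CF]
   → D = (-41/10, 97/10)
3. A_x = -91/30  [A is the centroid of △EDF]
4. A_y = 39/10  [A is the centroid of △EDF]
   → A = (-91/30, 39/10)
5. B_x = -303/50  [BE · AD = 1157/150 ∩ BF · AE = -2401/50]
6. B_y = 191/50  [BE · AD = 1157/150 ∩ BF · AE = -2401/50]
   → B = (-303/50, 191/50)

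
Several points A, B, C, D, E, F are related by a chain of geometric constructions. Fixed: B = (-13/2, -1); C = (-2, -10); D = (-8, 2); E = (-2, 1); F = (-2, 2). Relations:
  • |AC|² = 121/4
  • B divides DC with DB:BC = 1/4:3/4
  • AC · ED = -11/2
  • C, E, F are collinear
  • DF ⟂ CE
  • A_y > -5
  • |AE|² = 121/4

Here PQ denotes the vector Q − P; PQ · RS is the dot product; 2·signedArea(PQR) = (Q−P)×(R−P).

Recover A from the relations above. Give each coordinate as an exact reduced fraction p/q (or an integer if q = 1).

A = (-2, -9/2)

1. A_x = -2  [line 6·x + -1·y + 15/2 = 0 ∩ |AC|² = 121/4]
2. A_y = -9/2  [line 6·x + -1·y + 15/2 = 0 ∩ |AC|² = 121/4]
   → A = (-2, -9/2)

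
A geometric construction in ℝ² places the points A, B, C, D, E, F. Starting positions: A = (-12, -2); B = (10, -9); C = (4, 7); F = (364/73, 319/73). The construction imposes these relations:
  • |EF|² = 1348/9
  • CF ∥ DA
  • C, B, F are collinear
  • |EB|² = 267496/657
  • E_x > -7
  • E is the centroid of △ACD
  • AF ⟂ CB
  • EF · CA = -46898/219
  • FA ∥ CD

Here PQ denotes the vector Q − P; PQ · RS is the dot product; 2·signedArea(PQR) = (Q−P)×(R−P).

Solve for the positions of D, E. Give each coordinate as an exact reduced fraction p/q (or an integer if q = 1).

1. D_x = -948/73  [CF ∥ DA ∩ FA ∥ CD]
2. D_y = 46/73  [CF ∥ DA ∩ FA ∥ CD]
   → D = (-948/73, 46/73)
3. E_x = -1532/219  [E is the centroid of △ACD]
4. E_y = 137/73  [E is the centroid of △ACD]
   → E = (-1532/219, 137/73)

D = (-948/73, 46/73)
E = (-1532/219, 137/73)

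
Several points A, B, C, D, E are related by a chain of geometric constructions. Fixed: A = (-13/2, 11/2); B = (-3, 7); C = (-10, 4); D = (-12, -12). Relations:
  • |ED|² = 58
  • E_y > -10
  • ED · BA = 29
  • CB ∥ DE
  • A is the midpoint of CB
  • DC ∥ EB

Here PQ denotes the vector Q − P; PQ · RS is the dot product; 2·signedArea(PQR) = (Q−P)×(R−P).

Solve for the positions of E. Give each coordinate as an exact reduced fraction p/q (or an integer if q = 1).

1. E_x = -5  [DC ∥ EB ∩ CB ∥ DE]
2. E_y = -9  [DC ∥ EB ∩ CB ∥ DE]
   → E = (-5, -9)

E = (-5, -9)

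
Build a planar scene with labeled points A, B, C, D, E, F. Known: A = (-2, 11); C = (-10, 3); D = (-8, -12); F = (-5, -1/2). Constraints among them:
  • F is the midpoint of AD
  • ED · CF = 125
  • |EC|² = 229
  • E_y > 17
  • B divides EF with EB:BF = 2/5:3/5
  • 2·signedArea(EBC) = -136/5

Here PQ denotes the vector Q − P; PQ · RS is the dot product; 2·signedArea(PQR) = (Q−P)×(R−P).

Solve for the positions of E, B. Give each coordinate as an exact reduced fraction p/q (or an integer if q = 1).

B = (-46/5, 53/5)
E = (-12, 18)

1. E_x = -12  [line -5·x + 7/2·y + -123 = 0 ∩ |EC|² = 229]
2. E_y = 18  [line -5·x + 7/2·y + -123 = 0 ∩ |EC|² = 229]
   → E = (-12, 18)
3. B_x = -46/5  [B divides EF with EB:BF = 2/5:3/5]
4. B_y = 53/5  [B divides EF with EB:BF = 2/5:3/5]
   → B = (-46/5, 53/5)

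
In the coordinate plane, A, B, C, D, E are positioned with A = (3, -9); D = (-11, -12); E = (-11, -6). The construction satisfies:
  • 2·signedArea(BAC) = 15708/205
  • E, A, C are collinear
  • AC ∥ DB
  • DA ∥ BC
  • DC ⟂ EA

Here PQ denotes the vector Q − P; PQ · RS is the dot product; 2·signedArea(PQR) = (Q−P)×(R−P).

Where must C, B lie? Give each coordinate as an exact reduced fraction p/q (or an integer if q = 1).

1. C_x = -2003/205  [E, A, C are collinear ∩ DC ⟂ EA]
2. C_y = -1284/205  [E, A, C are collinear ∩ DC ⟂ EA]
   → C = (-2003/205, -1284/205)
3. B_x = -4873/205  [DA ∥ BC ∩ AC ∥ DB]
4. B_y = -1899/205  [DA ∥ BC ∩ AC ∥ DB]
   → B = (-4873/205, -1899/205)

B = (-4873/205, -1899/205)
C = (-2003/205, -1284/205)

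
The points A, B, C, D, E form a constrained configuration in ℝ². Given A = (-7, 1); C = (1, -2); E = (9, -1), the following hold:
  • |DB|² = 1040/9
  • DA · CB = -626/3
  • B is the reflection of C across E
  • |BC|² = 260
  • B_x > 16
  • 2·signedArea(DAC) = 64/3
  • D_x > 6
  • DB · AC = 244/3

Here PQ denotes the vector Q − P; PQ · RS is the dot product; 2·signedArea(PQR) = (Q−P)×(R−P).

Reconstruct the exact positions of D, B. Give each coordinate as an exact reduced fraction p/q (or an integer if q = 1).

1. B_x = 17  [B is the reflection of C across E]
2. B_y = 0  [B is the reflection of C across E]
   → B = (17, 0)
3. D_x = 19/3  [DA · CB = -626/3 ∩ DB · AC = 244/3]
4. D_y = -4/3  [DA · CB = -626/3 ∩ DB · AC = 244/3]
   → D = (19/3, -4/3)

B = (17, 0)
D = (19/3, -4/3)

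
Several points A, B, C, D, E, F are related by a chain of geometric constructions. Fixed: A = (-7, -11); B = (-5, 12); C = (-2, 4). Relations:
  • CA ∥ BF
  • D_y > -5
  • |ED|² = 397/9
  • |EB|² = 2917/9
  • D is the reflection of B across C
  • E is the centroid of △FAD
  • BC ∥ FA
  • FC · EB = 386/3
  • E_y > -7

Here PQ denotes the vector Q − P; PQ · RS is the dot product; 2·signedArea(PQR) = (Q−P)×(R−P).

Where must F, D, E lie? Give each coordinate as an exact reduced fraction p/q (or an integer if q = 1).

1. F_x = -10  [BC ∥ FA ∩ CA ∥ BF]
2. F_y = -3  [BC ∥ FA ∩ CA ∥ BF]
   → F = (-10, -3)
3. D_x = 1  [D is the reflection of B across C]
4. D_y = -4  [D is the reflection of B across C]
   → D = (1, -4)
5. E_x = -16/3  [E is the centroid of △FAD]
6. E_y = -6  [E is the centroid of △FAD]
   → E = (-16/3, -6)

D = (1, -4)
E = (-16/3, -6)
F = (-10, -3)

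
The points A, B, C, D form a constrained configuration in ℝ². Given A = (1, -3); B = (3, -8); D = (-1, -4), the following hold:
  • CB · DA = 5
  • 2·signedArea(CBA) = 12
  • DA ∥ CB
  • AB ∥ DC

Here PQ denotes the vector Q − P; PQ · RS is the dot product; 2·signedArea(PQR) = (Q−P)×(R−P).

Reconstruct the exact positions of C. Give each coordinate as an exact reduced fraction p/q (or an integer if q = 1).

C = (1, -9)

1. C_x = 1  [DA ∥ CB ∩ AB ∥ DC]
2. C_y = -9  [DA ∥ CB ∩ AB ∥ DC]
   → C = (1, -9)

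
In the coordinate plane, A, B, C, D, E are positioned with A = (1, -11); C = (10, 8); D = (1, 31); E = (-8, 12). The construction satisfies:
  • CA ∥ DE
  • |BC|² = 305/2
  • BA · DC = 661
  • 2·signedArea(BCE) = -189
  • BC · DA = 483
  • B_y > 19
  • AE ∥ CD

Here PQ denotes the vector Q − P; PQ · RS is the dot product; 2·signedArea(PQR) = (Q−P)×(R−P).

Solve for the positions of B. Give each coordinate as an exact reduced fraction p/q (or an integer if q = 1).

1. B_x = 11/2  [BA · DC = 661 ∩ BC · DA = 483]
2. B_y = 39/2  [BA · DC = 661 ∩ BC · DA = 483]
   → B = (11/2, 39/2)

B = (11/2, 39/2)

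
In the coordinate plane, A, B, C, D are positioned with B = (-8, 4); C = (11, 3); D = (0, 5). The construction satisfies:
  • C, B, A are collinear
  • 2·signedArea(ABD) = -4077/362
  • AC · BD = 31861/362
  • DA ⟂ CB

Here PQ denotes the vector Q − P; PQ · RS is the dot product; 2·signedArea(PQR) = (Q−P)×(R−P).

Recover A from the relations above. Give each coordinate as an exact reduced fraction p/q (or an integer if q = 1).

A = (-27/362, 1297/362)

1. A_x = -27/362  [C, B, A are collinear ∩ DA ⟂ CB]
2. A_y = 1297/362  [C, B, A are collinear ∩ DA ⟂ CB]
   → A = (-27/362, 1297/362)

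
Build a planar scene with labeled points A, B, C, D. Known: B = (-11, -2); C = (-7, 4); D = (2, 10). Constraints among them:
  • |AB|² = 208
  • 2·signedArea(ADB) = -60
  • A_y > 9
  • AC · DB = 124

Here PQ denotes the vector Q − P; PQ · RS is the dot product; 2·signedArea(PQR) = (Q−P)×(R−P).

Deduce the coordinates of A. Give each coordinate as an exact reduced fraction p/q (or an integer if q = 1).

1. A_x = -3  [2·signedArea(ADB) = -60 ∩ AC · DB = 124]
2. A_y = 10  [2·signedArea(ADB) = -60 ∩ AC · DB = 124]
   → A = (-3, 10)

A = (-3, 10)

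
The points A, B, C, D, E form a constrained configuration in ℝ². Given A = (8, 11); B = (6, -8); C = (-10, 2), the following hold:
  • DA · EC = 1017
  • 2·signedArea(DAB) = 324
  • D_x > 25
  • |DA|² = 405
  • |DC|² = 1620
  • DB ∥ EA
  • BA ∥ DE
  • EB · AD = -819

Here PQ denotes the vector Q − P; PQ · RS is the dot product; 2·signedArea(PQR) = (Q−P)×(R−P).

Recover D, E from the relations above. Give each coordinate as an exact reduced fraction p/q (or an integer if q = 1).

D = (26, 20)
E = (28, 39)

1. D_x = 26  [line 19·x + -2·y + -454 = 0 ∩ |DC|² = 1620]
2. D_y = 20  [line 19·x + -2·y + -454 = 0 ∩ |DC|² = 1620]
   → D = (26, 20)
3. E_x = 28  [DA · EC = 1017 ∩ DB ∥ EA]
4. E_y = 39  [DA · EC = 1017 ∩ DB ∥ EA]
   → E = (28, 39)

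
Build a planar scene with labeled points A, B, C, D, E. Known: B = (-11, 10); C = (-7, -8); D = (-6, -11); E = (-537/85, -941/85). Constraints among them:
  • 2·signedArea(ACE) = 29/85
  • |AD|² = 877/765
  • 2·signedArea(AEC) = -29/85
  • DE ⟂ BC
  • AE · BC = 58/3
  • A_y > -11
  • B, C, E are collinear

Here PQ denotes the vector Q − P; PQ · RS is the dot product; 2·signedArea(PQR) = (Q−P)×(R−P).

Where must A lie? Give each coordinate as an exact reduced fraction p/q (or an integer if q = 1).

1. A_x = -1642/255  [2·signedArea(AEC) = -29/85 ∩ AE · BC = 58/3]
2. A_y = -852/85  [2·signedArea(AEC) = -29/85 ∩ AE · BC = 58/3]
   → A = (-1642/255, -852/85)

A = (-1642/255, -852/85)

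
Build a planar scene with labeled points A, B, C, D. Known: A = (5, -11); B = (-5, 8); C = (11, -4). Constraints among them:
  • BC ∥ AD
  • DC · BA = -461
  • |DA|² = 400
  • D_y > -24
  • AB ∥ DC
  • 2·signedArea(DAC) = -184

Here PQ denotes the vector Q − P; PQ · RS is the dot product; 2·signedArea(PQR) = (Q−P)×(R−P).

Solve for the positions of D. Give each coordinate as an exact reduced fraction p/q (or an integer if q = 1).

1. D_x = 21  [AB ∥ DC ∩ BC ∥ AD]
2. D_y = -23  [AB ∥ DC ∩ BC ∥ AD]
   → D = (21, -23)

D = (21, -23)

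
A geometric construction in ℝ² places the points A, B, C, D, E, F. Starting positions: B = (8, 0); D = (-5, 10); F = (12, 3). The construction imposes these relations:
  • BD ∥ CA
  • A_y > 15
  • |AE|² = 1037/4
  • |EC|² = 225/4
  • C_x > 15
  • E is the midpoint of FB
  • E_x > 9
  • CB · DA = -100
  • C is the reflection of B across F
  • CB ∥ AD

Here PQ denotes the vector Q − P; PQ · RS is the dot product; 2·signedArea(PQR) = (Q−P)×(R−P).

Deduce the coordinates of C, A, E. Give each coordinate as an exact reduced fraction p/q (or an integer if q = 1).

A = (3, 16)
C = (16, 6)
E = (10, 3/2)

1. C_x = 16  [C is the reflection of B across F]
2. C_y = 6  [C is the reflection of B across F]
   → C = (16, 6)
3. A_x = 3  [CB ∥ AD ∩ BD ∥ CA]
4. A_y = 16  [CB ∥ AD ∩ BD ∥ CA]
   → A = (3, 16)
5. E_x = 10  [E is the midpoint of FB]
6. E_y = 3/2  [E is the midpoint of FB]
   → E = (10, 3/2)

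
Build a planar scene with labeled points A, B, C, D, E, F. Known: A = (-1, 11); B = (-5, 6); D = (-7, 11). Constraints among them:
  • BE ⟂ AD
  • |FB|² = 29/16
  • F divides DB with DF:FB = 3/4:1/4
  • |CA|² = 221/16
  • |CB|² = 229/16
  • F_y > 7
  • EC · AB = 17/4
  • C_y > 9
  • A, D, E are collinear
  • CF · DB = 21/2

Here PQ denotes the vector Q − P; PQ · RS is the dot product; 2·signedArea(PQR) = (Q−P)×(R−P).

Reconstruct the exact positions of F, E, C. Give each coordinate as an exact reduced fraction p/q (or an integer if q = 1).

C = (-9/2, 39/4)
E = (-5, 11)
F = (-11/2, 29/4)

1. F_x = -11/2  [F divides DB with DF:FB = 3/4:1/4]
2. F_y = 29/4  [F divides DB with DF:FB = 3/4:1/4]
   → F = (-11/2, 29/4)
3. E_x = -5  [A, D, E are collinear ∩ BE ⟂ AD]
4. E_y = 11  [A, D, E are collinear ∩ BE ⟂ AD]
   → E = (-5, 11)
5. C_x = -9/2  [CF · DB = 21/2 ∩ EC · AB = 17/4]
6. C_y = 39/4  [CF · DB = 21/2 ∩ EC · AB = 17/4]
   → C = (-9/2, 39/4)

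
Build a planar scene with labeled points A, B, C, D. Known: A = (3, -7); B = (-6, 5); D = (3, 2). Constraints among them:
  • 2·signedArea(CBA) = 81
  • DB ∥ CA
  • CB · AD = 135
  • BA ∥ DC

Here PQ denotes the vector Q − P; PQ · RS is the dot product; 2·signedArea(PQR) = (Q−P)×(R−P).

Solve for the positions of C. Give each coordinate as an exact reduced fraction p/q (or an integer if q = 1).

C = (12, -10)

1. C_x = 12  [DB ∥ CA ∩ BA ∥ DC]
2. C_y = -10  [DB ∥ CA ∩ BA ∥ DC]
   → C = (12, -10)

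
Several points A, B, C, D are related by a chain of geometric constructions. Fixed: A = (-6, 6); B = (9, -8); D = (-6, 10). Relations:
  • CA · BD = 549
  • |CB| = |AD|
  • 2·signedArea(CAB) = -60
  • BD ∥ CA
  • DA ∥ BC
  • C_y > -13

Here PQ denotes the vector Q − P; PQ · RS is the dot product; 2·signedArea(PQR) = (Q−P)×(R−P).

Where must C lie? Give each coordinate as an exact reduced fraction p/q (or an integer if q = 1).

C = (9, -12)

1. C_x = 9  [BD ∥ CA ∩ DA ∥ BC]
2. C_y = -12  [BD ∥ CA ∩ DA ∥ BC]
   → C = (9, -12)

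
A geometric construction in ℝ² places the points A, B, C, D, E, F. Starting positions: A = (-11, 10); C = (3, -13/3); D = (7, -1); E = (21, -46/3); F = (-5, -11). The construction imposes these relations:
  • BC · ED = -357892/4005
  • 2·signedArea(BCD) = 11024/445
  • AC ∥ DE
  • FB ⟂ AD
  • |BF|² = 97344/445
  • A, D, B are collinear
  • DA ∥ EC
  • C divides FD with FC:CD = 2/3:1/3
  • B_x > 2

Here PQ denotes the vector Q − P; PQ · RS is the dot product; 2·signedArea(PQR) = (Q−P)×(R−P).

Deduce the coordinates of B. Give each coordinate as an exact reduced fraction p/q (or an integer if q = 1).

1. B_x = 1207/445  [A, D, B are collinear ∩ FB ⟂ AD]
2. B_y = 721/445  [A, D, B are collinear ∩ FB ⟂ AD]
   → B = (1207/445, 721/445)

B = (1207/445, 721/445)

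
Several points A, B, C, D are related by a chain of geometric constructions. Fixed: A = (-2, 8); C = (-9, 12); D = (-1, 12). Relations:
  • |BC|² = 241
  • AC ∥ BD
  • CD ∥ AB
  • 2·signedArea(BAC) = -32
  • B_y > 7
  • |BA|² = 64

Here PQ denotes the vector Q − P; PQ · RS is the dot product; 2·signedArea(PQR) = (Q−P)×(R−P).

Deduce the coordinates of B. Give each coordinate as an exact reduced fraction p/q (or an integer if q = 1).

1. B_x = 6  [AC ∥ BD ∩ CD ∥ AB]
2. B_y = 8  [AC ∥ BD ∩ CD ∥ AB]
   → B = (6, 8)

B = (6, 8)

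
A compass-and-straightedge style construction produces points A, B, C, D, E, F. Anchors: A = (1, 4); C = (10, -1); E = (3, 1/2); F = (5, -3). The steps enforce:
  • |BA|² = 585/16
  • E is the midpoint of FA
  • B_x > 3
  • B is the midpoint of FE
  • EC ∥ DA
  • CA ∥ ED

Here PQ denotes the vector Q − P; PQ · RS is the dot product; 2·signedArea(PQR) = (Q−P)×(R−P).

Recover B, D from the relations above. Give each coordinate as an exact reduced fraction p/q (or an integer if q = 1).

B = (4, -5/4)
D = (-6, 11/2)

1. B_x = 4  [B is the midpoint of FE]
2. B_y = -5/4  [B is the midpoint of FE]
   → B = (4, -5/4)
3. D_x = -6  [EC ∥ DA ∩ CA ∥ ED]
4. D_y = 11/2  [EC ∥ DA ∩ CA ∥ ED]
   → D = (-6, 11/2)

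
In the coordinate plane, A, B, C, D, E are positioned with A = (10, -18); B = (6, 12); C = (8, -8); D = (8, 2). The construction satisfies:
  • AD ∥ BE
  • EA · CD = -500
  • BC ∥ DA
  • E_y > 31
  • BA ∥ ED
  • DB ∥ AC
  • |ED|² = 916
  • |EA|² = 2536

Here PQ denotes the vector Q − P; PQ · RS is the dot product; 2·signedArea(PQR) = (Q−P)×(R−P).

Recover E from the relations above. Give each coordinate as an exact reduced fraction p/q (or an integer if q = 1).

1. E_x = 4  [BA ∥ ED ∩ AD ∥ BE]
2. E_y = 32  [BA ∥ ED ∩ AD ∥ BE]
   → E = (4, 32)

E = (4, 32)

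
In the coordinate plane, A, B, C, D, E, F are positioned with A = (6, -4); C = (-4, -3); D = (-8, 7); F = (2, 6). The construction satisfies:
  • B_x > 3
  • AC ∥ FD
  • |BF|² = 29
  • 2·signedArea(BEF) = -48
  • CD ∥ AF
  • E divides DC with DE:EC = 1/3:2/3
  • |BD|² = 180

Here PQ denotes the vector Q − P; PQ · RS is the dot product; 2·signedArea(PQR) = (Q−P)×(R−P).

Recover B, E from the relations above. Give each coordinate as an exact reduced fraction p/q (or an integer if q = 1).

B = (4, 1)
E = (-20/3, 11/3)

1. E_x = -20/3  [E divides DC with DE:EC = 1/3:2/3]
2. E_y = 11/3  [E divides DC with DE:EC = 1/3:2/3]
   → E = (-20/3, 11/3)
3. B_x = 4  [line -7/3·x + 26/3·y + 2/3 = 0 ∩ |BD|² = 180]
4. B_y = 1  [line -7/3·x + 26/3·y + 2/3 = 0 ∩ |BD|² = 180]
   → B = (4, 1)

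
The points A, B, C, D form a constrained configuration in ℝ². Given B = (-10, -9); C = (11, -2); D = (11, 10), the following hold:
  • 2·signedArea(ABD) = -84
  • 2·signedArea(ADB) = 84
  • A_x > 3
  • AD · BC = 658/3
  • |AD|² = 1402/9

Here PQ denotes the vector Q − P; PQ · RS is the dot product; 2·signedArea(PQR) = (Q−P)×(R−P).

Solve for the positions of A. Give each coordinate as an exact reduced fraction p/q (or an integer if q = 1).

1. A_x = 4  [2·signedArea(ADB) = 84 ∩ AD · BC = 658/3]
2. A_y = -1/3  [2·signedArea(ADB) = 84 ∩ AD · BC = 658/3]
   → A = (4, -1/3)

A = (4, -1/3)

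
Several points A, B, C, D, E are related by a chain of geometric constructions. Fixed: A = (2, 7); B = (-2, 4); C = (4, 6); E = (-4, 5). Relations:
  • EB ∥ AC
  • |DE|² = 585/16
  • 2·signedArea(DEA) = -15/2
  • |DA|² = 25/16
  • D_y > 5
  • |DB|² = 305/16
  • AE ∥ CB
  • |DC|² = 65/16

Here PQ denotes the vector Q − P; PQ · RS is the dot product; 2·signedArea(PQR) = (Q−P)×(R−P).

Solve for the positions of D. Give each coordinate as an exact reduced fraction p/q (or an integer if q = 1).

D = (2, 23/4)

1. D_x = 2  [line -2·x + 6·y + -61/2 = 0 ∩ |DE|² = 585/16]
2. D_y = 23/4  [line -2·x + 6·y + -61/2 = 0 ∩ |DE|² = 585/16]
   → D = (2, 23/4)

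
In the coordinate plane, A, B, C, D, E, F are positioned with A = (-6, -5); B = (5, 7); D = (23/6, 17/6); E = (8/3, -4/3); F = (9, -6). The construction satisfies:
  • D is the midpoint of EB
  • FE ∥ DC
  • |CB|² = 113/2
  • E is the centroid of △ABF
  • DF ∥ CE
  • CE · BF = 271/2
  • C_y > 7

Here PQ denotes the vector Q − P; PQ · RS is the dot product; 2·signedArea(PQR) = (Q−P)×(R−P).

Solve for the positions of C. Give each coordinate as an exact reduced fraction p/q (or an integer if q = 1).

C = (-5/2, 15/2)

1. C_x = -5/2  [DF ∥ CE ∩ FE ∥ DC]
2. C_y = 15/2  [DF ∥ CE ∩ FE ∥ DC]
   → C = (-5/2, 15/2)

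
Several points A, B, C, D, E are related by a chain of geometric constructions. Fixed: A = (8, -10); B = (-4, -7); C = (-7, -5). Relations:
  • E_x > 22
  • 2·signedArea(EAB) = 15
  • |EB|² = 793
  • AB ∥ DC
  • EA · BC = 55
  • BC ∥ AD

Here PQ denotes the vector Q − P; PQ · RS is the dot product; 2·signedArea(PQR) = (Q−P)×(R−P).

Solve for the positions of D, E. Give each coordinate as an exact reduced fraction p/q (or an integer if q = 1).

1. D_x = 5  [AB ∥ DC ∩ BC ∥ AD]
2. D_y = -8  [AB ∥ DC ∩ BC ∥ AD]
   → D = (5, -8)
3. E_x = 23  [2·signedArea(EAB) = 15 ∩ EA · BC = 55]
4. E_y = -15  [2·signedArea(EAB) = 15 ∩ EA · BC = 55]
   → E = (23, -15)

D = (5, -8)
E = (23, -15)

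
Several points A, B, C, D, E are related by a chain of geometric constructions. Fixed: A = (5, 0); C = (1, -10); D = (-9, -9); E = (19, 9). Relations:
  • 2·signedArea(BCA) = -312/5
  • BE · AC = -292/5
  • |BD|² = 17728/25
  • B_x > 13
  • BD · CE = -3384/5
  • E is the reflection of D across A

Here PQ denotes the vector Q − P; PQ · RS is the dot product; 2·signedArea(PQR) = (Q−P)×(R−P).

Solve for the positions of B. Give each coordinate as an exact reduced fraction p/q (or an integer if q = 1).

1. B_x = 67/5  [BE · AC = -292/5 ∩ 2·signedArea(BCA) = -312/5]
2. B_y = 27/5  [BE · AC = -292/5 ∩ 2·signedArea(BCA) = -312/5]
   → B = (67/5, 27/5)

B = (67/5, 27/5)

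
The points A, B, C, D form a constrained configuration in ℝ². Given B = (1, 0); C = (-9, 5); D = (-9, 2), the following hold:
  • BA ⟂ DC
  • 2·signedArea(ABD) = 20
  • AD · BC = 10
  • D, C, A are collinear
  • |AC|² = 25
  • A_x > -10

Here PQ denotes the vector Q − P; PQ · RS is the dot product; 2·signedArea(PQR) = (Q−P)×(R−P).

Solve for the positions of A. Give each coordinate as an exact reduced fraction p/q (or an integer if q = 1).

1. A_x = -9  [D, C, A are collinear ∩ BA ⟂ DC]
2. A_y = 0  [D, C, A are collinear ∩ BA ⟂ DC]
   → A = (-9, 0)

A = (-9, 0)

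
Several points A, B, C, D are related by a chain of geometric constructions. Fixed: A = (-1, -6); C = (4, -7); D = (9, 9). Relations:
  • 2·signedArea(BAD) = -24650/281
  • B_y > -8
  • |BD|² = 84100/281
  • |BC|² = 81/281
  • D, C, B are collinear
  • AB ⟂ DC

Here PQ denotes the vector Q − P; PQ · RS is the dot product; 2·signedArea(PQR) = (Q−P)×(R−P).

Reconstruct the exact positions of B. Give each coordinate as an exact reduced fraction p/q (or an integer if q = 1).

B = (1079/281, -2111/281)

1. B_x = 1079/281  [D, C, B are collinear ∩ AB ⟂ DC]
2. B_y = -2111/281  [D, C, B are collinear ∩ AB ⟂ DC]
   → B = (1079/281, -2111/281)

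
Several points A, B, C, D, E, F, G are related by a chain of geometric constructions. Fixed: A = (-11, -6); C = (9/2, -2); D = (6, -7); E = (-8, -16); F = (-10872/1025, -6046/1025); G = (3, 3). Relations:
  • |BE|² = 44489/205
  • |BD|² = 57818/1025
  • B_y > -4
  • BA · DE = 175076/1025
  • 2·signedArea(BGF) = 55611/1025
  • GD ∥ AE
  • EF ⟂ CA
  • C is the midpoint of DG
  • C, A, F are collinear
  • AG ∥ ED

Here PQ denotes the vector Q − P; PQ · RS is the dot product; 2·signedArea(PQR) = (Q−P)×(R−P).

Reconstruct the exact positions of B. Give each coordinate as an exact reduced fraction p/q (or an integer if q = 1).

1. B_x = -549/1025  [2·signedArea(BGF) = 55611/1025 ∩ BA · DE = 175076/1025]
2. B_y = -3382/1025  [2·signedArea(BGF) = 55611/1025 ∩ BA · DE = 175076/1025]
   → B = (-549/1025, -3382/1025)

B = (-549/1025, -3382/1025)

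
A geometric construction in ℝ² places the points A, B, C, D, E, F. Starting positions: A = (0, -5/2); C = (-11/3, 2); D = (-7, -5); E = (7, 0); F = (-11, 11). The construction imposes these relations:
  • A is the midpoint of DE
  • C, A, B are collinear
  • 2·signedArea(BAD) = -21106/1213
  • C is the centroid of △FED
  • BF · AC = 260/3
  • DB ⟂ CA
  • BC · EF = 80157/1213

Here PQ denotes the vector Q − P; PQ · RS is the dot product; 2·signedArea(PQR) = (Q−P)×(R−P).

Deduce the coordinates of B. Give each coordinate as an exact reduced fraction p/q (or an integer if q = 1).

B = (-1903/1213, -697/1213)

1. B_x = -1903/1213  [C, A, B are collinear ∩ DB ⟂ CA]
2. B_y = -697/1213  [C, A, B are collinear ∩ DB ⟂ CA]
   → B = (-1903/1213, -697/1213)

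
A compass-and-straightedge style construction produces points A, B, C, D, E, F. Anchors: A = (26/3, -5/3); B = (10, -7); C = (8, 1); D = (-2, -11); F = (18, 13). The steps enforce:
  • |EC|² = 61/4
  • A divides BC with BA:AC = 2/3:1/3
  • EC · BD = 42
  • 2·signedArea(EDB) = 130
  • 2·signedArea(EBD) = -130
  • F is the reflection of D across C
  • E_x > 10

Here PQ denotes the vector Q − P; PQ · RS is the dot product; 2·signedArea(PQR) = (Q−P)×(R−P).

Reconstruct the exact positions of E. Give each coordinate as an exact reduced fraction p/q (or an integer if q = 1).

E = (21/2, 4)

1. E_x = 21/2  [2·signedArea(EBD) = -130 ∩ EC · BD = 42]
2. E_y = 4  [2·signedArea(EBD) = -130 ∩ EC · BD = 42]
   → E = (21/2, 4)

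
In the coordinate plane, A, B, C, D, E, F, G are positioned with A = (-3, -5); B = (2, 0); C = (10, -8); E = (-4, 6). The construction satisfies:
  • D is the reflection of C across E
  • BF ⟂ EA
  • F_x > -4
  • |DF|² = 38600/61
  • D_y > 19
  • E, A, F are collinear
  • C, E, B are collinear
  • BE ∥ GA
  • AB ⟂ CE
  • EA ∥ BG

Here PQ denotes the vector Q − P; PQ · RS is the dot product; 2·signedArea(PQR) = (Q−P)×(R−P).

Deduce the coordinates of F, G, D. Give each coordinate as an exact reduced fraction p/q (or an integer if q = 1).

D = (-18, 20)
F = (-208/61, -30/61)
G = (3, -11)

1. F_x = -208/61  [E, A, F are collinear ∩ BF ⟂ EA]
2. F_y = -30/61  [E, A, F are collinear ∩ BF ⟂ EA]
   → F = (-208/61, -30/61)
3. G_x = 3  [BE ∥ GA ∩ EA ∥ BG]
4. G_y = -11  [BE ∥ GA ∩ EA ∥ BG]
   → G = (3, -11)
5. D_x = -18  [D is the reflection of C across E]
6. D_y = 20  [D is the reflection of C across E]
   → D = (-18, 20)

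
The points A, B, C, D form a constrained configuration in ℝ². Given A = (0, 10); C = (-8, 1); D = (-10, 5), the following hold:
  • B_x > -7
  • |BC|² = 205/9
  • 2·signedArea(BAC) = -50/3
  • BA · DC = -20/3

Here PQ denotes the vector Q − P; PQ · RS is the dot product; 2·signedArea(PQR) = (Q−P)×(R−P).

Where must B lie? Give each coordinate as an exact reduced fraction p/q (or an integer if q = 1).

B = (-6, 16/3)

1. B_x = -6  [BA · DC = -20/3 ∩ 2·signedArea(BAC) = -50/3]
2. B_y = 16/3  [BA · DC = -20/3 ∩ 2·signedArea(BAC) = -50/3]
   → B = (-6, 16/3)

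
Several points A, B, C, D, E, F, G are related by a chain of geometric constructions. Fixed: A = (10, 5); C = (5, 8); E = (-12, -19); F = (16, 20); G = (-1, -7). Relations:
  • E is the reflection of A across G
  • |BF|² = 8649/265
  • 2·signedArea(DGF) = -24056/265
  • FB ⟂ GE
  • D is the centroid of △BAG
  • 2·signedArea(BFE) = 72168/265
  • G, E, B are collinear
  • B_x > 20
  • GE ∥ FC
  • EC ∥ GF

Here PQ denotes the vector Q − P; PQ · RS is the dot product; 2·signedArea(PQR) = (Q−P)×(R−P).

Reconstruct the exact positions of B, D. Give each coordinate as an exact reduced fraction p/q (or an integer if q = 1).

B = (5356/265, 4277/265)
D = (7741/795, 1249/265)

1. B_x = 5356/265  [G, E, B are collinear ∩ FB ⟂ GE]
2. B_y = 4277/265  [G, E, B are collinear ∩ FB ⟂ GE]
   → B = (5356/265, 4277/265)
3. D_x = 7741/795  [D is the centroid of △BAG]
4. D_y = 1249/265  [D is the centroid of △BAG]
   → D = (7741/795, 1249/265)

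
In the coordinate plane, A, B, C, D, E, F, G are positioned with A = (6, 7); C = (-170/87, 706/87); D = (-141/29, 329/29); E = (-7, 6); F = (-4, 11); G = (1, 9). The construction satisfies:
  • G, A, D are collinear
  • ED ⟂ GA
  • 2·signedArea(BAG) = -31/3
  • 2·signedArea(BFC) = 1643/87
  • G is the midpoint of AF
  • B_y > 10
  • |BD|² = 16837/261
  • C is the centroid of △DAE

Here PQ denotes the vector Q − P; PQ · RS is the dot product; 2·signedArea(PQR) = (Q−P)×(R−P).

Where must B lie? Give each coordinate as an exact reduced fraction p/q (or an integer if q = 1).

B = (269/87, 890/87)

1. B_x = 269/87  [2·signedArea(BFC) = 1643/87 ∩ 2·signedArea(BAG) = -31/3]
2. B_y = 890/87  [2·signedArea(BFC) = 1643/87 ∩ 2·signedArea(BAG) = -31/3]
   → B = (269/87, 890/87)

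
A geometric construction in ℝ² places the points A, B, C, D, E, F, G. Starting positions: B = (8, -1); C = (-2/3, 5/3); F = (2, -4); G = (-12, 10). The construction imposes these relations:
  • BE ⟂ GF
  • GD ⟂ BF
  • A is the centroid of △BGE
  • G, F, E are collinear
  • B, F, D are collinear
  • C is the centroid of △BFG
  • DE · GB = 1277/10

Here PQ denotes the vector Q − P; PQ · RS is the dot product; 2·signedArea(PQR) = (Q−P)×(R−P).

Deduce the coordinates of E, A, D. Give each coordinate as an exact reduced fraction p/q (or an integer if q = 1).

1. E_x = 7/2  [G, F, E are collinear ∩ BE ⟂ GF]
2. E_y = -11/2  [G, F, E are collinear ∩ BE ⟂ GF]
   → E = (7/2, -11/2)
3. A_x = -1/6  [A is the centroid of △BGE]
4. A_y = 7/6  [A is the centroid of △BGE]
   → A = (-1/6, 7/6)
5. D_x = -18/5  [B, F, D are collinear ∩ GD ⟂ BF]
6. D_y = -34/5  [B, F, D are collinear ∩ GD ⟂ BF]
   → D = (-18/5, -34/5)

A = (-1/6, 7/6)
D = (-18/5, -34/5)
E = (7/2, -11/2)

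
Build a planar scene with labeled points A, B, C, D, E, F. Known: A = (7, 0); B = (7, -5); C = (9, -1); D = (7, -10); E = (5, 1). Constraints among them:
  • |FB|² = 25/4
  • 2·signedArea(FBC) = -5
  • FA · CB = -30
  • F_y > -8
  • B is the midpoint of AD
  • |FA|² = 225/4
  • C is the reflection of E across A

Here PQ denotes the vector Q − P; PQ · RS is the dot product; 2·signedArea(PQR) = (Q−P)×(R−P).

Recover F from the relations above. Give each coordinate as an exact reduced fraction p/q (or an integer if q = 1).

1. F_x = 7  [2·signedArea(FBC) = -5 ∩ FA · CB = -30]
2. F_y = -15/2  [2·signedArea(FBC) = -5 ∩ FA · CB = -30]
   → F = (7, -15/2)

F = (7, -15/2)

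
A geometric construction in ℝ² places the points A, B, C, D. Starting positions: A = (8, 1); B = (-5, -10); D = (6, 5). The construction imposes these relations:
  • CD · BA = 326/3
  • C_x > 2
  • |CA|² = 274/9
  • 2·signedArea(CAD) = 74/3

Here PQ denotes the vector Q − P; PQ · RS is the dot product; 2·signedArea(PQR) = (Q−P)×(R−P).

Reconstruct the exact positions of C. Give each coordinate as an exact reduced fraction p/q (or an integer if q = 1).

1. C_x = 3  [2·signedArea(CAD) = 74/3 ∩ CD · BA = 326/3]
2. C_y = -4/3  [2·signedArea(CAD) = 74/3 ∩ CD · BA = 326/3]
   → C = (3, -4/3)

C = (3, -4/3)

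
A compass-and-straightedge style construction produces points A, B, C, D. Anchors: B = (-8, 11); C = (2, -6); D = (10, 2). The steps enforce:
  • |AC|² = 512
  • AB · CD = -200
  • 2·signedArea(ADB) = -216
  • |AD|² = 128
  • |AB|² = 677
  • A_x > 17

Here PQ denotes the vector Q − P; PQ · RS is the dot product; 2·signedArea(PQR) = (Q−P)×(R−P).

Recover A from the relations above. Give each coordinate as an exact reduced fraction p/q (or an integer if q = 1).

1. A_x = 18  [AB · CD = -200 ∩ 2·signedArea(ADB) = -216]
2. A_y = 10  [AB · CD = -200 ∩ 2·signedArea(ADB) = -216]
   → A = (18, 10)

A = (18, 10)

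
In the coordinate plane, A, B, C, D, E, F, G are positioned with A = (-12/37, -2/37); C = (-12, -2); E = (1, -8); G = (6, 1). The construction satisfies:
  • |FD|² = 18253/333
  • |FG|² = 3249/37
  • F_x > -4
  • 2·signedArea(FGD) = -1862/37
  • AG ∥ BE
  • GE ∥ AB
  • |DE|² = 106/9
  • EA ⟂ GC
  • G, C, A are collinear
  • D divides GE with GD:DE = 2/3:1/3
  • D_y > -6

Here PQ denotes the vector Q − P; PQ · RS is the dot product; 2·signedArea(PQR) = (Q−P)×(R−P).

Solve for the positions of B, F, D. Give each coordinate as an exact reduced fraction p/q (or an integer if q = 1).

B = (-197/37, -335/37)
D = (8/3, -5)
F = (-120/37, -20/37)

1. B_x = -197/37  [AG ∥ BE ∩ GE ∥ AB]
2. B_y = -335/37  [AG ∥ BE ∩ GE ∥ AB]
   → B = (-197/37, -335/37)
3. D_x = 8/3  [D divides GE with GD:DE = 2/3:1/3]
4. D_y = -5  [D divides GE with GD:DE = 2/3:1/3]
   → D = (8/3, -5)
5. F_x = -120/37  [line 6·x + -10/3·y + 1960/111 = 0 ∩ |FD|² = 18253/333]
6. F_y = -20/37  [line 6·x + -10/3·y + 1960/111 = 0 ∩ |FD|² = 18253/333]
   → F = (-120/37, -20/37)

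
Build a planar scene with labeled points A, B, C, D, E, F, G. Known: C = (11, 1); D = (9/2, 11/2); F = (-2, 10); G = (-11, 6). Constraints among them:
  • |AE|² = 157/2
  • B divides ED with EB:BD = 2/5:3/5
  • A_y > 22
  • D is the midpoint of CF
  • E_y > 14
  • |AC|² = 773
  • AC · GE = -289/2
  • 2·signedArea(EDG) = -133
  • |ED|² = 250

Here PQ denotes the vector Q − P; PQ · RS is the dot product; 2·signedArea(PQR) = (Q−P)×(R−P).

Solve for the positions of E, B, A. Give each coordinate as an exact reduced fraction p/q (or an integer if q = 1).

A = (-6, 23)
B = (-33/10, 109/10)
E = (-17/2, 29/2)

1. E_x = -17/2  [line -1/2·x + -31/2·y + 441/2 = 0 ∩ |ED|² = 250]
2. E_y = 29/2  [line -1/2·x + -31/2·y + 441/2 = 0 ∩ |ED|² = 250]
   → E = (-17/2, 29/2)
3. B_x = -33/10  [B divides ED with EB:BD = 2/5:3/5]
4. B_y = 109/10  [B divides ED with EB:BD = 2/5:3/5]
   → B = (-33/10, 109/10)
5. A_x = -6  [line -5/2·x + -17/2·y + 361/2 = 0 ∩ |AC|² = 773]
6. A_y = 23  [line -5/2·x + -17/2·y + 361/2 = 0 ∩ |AC|² = 773]
   → A = (-6, 23)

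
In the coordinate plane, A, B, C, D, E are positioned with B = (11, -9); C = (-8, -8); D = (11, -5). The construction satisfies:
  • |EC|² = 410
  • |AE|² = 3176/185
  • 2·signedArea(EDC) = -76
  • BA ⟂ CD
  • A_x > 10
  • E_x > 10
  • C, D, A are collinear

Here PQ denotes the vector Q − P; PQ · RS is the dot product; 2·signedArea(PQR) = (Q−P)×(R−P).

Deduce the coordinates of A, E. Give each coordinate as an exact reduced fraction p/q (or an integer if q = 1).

A = (1921/185, -943/185)
E = (11, -1)

1. A_x = 1921/185  [C, D, A are collinear ∩ BA ⟂ CD]
2. A_y = -943/185  [C, D, A are collinear ∩ BA ⟂ CD]
   → A = (1921/185, -943/185)
3. E_x = 11  [line 3·x + -19·y + -52 = 0 ∩ |EC|² = 410]
4. E_y = -1  [line 3·x + -19·y + -52 = 0 ∩ |EC|² = 410]
   → E = (11, -1)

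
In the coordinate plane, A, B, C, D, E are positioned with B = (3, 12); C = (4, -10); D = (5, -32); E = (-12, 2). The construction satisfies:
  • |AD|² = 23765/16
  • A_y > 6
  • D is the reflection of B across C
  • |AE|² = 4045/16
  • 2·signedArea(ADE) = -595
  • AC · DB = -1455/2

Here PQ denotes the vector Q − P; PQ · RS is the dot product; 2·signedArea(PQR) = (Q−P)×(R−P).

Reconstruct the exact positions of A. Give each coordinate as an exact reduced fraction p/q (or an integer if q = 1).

1. A_x = 13/4  [AC · DB = -1455/2 ∩ 2·signedArea(ADE) = -595]
2. A_y = 13/2  [AC · DB = -1455/2 ∩ 2·signedArea(ADE) = -595]
   → A = (13/4, 13/2)

A = (13/4, 13/2)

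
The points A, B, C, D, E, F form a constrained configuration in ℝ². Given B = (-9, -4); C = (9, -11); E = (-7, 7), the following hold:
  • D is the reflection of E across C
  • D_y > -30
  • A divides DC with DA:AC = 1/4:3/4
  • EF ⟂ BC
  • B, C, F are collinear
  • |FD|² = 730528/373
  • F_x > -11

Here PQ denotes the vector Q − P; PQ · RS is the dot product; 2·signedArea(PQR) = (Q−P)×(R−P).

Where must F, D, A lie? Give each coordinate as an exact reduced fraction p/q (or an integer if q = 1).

1. F_x = -4095/373  [B, C, F are collinear ∩ EF ⟂ BC]
2. F_y = -1205/373  [B, C, F are collinear ∩ EF ⟂ BC]
   → F = (-4095/373, -1205/373)
3. D_x = 25  [D is the reflection of E across C]
4. D_y = -29  [D is the reflection of E across C]
   → D = (25, -29)
5. A_x = 21  [A divides DC with DA:AC = 1/4:3/4]
6. A_y = -49/2  [A divides DC with DA:AC = 1/4:3/4]
   → A = (21, -49/2)

A = (21, -49/2)
D = (25, -29)
F = (-4095/373, -1205/373)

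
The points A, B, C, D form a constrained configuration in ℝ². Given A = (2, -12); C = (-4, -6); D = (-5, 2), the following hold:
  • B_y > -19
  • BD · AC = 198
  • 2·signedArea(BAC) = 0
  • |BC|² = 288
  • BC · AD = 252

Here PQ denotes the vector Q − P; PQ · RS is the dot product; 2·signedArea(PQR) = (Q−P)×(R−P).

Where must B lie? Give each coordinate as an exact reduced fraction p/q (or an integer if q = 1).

B = (8, -18)

1. B_x = 8  [2·signedArea(BAC) = 0 ∩ BC · AD = 252]
2. B_y = -18  [2·signedArea(BAC) = 0 ∩ BC · AD = 252]
   → B = (8, -18)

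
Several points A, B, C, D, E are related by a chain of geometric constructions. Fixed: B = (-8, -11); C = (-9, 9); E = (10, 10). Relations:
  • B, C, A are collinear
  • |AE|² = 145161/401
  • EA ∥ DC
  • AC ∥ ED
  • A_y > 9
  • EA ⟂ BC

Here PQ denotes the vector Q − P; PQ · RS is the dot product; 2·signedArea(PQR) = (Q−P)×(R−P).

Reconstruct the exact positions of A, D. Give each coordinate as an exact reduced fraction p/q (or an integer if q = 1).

A = (-3610/401, 3629/401)
D = (4011/401, 3990/401)

1. A_x = -3610/401  [B, C, A are collinear ∩ EA ⟂ BC]
2. A_y = 3629/401  [B, C, A are collinear ∩ EA ⟂ BC]
   → A = (-3610/401, 3629/401)
3. D_x = 4011/401  [EA ∥ DC ∩ AC ∥ ED]
4. D_y = 3990/401  [EA ∥ DC ∩ AC ∥ ED]
   → D = (4011/401, 3990/401)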